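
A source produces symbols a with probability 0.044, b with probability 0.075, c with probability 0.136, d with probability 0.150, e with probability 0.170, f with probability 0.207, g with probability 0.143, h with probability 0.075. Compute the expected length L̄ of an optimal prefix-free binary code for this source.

2.912 bits/symbol

Repeatedly combine the two least-probable nodes; the expected code length is the sum of the merged weights.
merge 11/250 + 3/40 → 119/1000
merge 3/40 + 119/1000 → 97/500
merge 17/125 + 143/1000 → 279/1000
merge 3/20 + 17/100 → 8/25
merge 97/500 + 207/1000 → 401/1000
merge 279/1000 + 8/25 → 599/1000
merge 401/1000 + 599/1000 → 1
L = 119/1000 + 97/500 + 279/1000 + 8/25 + 401/1000 + 599/1000 + 1 = 364/125 = 2.912 bits/symbol.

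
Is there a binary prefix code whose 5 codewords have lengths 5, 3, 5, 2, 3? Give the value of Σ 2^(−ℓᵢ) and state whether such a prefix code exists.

With common denominator 2^5 = 32: Σ 2^(−ℓᵢ) = 1/32 + 4/32 + 1/32 + 8/32 + 4/32 = 18/32 = 0.5625.
Kraft's inequality requires Σ ≤ 1; here Σ = 0.5625 ≤ 1, so such a prefix code exists.

0.5625; yes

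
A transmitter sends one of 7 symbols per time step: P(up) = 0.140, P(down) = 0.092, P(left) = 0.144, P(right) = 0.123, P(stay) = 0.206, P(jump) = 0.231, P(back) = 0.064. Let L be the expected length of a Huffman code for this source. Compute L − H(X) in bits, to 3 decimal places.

0.019 bits

Entropy H = −Σ p log₂ p ≈ 2.6999 bits.
Huffman merges: 8/125+23/250→39/250; 123/1000+7/50→263/1000; 18/125+39/250→3/10; 103/500+231/1000→437/1000; 263/1000+3/10→563/1000; 437/1000+563/1000→1. L = 2719/1000 ≈ 2.7190.
L − H = 2.7190 − 2.6999 = 0.019 bits.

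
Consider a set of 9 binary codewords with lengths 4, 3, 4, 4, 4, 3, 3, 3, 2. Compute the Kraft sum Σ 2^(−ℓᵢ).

With common denominator 2^4 = 16: Σ 2^(−ℓᵢ) = 1/16 + 2/16 + 1/16 + 1/16 + 1/16 + 2/16 + 2/16 + 2/16 + 4/16 = 16/16 = 1.

1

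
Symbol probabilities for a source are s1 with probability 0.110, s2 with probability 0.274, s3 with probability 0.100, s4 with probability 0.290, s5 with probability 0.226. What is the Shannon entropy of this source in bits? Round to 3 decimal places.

2.197 bits

H = −Σ pᵢ log₂ pᵢ.
−0.110·log₂(0.110) = 0.3503
−0.274·log₂(0.274) = 0.5118
−0.100·log₂(0.100) = 0.3322
−0.290·log₂(0.290) = 0.5179
−0.226·log₂(0.226) = 0.4849
Sum ≈ 2.1971 → 2.197 bits.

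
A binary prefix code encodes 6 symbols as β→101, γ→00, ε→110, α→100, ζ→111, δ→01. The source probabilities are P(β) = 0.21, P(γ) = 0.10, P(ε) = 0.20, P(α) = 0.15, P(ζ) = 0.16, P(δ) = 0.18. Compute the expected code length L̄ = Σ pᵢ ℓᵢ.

2.72 bits/symbol

L̄ = Σ pᵢ·ℓᵢ = 0.21·3 + 0.10·2 + 0.20·3 + 0.15·3 + 0.16·3 + 0.18·2 = 2.72 bits/symbol.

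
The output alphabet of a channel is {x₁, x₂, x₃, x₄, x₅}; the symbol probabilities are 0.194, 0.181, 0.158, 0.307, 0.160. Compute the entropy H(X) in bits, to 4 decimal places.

2.2720 bits

H = −Σ pᵢ log₂ pᵢ.
−0.194·log₂(0.194) = 0.4590
−0.181·log₂(0.181) = 0.4463
−0.158·log₂(0.158) = 0.4206
−0.307·log₂(0.307) = 0.5230
−0.160·log₂(0.160) = 0.4230
Sum ≈ 2.2720 → 2.2720 bits.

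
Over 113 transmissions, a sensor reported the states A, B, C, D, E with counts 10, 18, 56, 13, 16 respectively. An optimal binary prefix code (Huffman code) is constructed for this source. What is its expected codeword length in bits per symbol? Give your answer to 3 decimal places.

2.009 bits/symbol

Probabilities are the counts divided by 113.
Repeatedly combine the two least-probable nodes; the expected code length is the sum of the merged weights.
merge 10/113 + 13/113 → 23/113
merge 16/113 + 18/113 → 34/113
merge 23/113 + 34/113 → 57/113
merge 56/113 + 57/113 → 1
L = 23/113 + 34/113 + 57/113 + 1 = 227/113 ≈ 2.009 bits/symbol.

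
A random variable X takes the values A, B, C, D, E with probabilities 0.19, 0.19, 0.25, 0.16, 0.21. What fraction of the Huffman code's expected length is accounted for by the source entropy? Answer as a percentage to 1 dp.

Entropy H = −Σ p log₂ p ≈ 2.3063 bits.
Huffman merges: 4/25+19/100→7/20; 19/100+21/100→2/5; 1/4+7/20→3/5; 2/5+3/5→1. L = 47/20 ≈ 2.3500.
Efficiency = H/L = 2.3063/2.3500 = 98.1%.

98.1%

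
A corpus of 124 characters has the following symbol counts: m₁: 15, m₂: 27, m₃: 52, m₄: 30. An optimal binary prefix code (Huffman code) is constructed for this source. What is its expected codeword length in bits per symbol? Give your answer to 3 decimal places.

Probabilities are the counts divided by 124.
Repeatedly combine the two least-probable nodes; the expected code length is the sum of the merged weights.
merge 15/124 + 27/124 → 21/62
merge 15/62 + 21/62 → 18/31
merge 13/31 + 18/31 → 1
L = 21/62 + 18/31 + 1 = 119/62 ≈ 1.919 bits/symbol.

1.919 bits/symbol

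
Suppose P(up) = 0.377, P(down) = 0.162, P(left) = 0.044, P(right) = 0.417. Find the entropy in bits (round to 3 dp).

H = −Σ pᵢ log₂ pᵢ.
−0.377·log₂(0.377) = 0.5306
−0.162·log₂(0.162) = 0.4254
−0.044·log₂(0.044) = 0.1983
−0.417·log₂(0.417) = 0.5262
Sum ≈ 1.6805 → 1.680 bits.

1.680 bits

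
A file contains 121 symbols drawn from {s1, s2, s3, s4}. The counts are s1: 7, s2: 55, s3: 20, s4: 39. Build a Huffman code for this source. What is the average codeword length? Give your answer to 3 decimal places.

1.769 bits/symbol

Probabilities are the counts divided by 121.
Repeatedly combine the two least-probable nodes; the expected code length is the sum of the merged weights.
merge 7/121 + 20/121 → 27/121
merge 27/121 + 39/121 → 6/11
merge 5/11 + 6/11 → 1
L = 27/121 + 6/11 + 1 = 214/121 ≈ 1.769 bits/symbol.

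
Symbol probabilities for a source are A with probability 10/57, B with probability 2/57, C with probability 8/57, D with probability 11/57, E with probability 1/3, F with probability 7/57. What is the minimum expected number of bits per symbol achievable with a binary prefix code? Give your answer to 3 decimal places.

Repeatedly combine the two least-probable nodes; the expected code length is the sum of the merged weights.
merge 2/57 + 7/57 → 3/19
merge 8/57 + 3/19 → 17/57
merge 10/57 + 11/57 → 7/19
merge 17/57 + 1/3 → 12/19
merge 7/19 + 12/19 → 1
L = 3/19 + 17/57 + 7/19 + 12/19 + 1 = 140/57 ≈ 2.456 bits/symbol.

2.456 bits/symbol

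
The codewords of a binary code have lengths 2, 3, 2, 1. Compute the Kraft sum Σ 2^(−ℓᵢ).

1.125

With common denominator 2^3 = 8: Σ 2^(−ℓᵢ) = 2/8 + 1/8 + 2/8 + 4/8 = 9/8 = 1.125.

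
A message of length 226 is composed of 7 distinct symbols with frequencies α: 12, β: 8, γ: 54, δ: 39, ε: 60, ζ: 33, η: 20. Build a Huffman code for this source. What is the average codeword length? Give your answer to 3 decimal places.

2.584 bits/symbol

Probabilities are the counts divided by 226.
Repeatedly combine the two least-probable nodes; the expected code length is the sum of the merged weights.
merge 4/113 + 6/113 → 10/113
merge 10/113 + 10/113 → 20/113
merge 33/226 + 39/226 → 36/113
merge 20/113 + 27/113 → 47/113
merge 30/113 + 36/113 → 66/113
merge 47/113 + 66/113 → 1
L = 10/113 + 20/113 + 36/113 + 47/113 + 66/113 + 1 = 292/113 ≈ 2.584 bits/symbol.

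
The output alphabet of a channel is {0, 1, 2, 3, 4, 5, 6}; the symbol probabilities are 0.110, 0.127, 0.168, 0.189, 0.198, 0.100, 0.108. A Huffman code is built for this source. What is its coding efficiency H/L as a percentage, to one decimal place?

Entropy H = −Σ p log₂ p ≈ 2.7566 bits.
Huffman merges: 1/10+27/250→26/125; 11/100+127/1000→237/1000; 21/125+189/1000→357/1000; 99/500+26/125→203/500; 237/1000+357/1000→297/500; 203/500+297/500→1. L = 1401/500 ≈ 2.8020.
Efficiency = H/L = 2.7566/2.8020 = 98.4%.

98.4%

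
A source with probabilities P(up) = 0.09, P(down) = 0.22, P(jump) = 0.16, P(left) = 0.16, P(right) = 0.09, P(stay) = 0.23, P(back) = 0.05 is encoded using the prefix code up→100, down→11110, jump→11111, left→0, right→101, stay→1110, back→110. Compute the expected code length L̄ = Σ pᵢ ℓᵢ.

L̄ = Σ pᵢ·ℓᵢ = 0.09·3 + 0.22·5 + 0.16·5 + 0.16·1 + 0.09·3 + 0.23·4 + 0.05·3 = 3.67 bits/symbol.

3.67 bits/symbol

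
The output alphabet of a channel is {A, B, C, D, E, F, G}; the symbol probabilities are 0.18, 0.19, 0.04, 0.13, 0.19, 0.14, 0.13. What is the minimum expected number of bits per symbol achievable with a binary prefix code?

Repeatedly combine the two least-probable nodes; the expected code length is the sum of the merged weights.
merge 1/25 + 13/100 → 17/100
merge 13/100 + 7/50 → 27/100
merge 17/100 + 9/50 → 7/20
merge 19/100 + 19/100 → 19/50
merge 27/100 + 7/20 → 31/50
merge 19/50 + 31/50 → 1
L = 17/100 + 27/100 + 7/20 + 19/50 + 31/50 + 1 = 279/100 = 2.79 bits/symbol.

2.79 bits/symbol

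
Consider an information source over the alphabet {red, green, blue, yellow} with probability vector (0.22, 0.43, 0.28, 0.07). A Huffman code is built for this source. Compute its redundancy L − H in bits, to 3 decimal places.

Entropy H = −Σ p log₂ p ≈ 1.7869 bits.
Huffman merges: 7/100+11/50→29/100; 7/25+29/100→57/100; 43/100+57/100→1. L = 93/50 ≈ 1.8600.
L − H = 1.8600 − 1.7869 = 0.073 bits.

0.073 bits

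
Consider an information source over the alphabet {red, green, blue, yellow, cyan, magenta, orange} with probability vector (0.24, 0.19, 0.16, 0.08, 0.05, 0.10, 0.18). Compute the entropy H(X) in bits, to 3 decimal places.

H = −Σ pᵢ log₂ pᵢ.
−0.24·log₂(0.24) = 0.4941
−0.19·log₂(0.19) = 0.4552
−0.16·log₂(0.16) = 0.4230
−0.08·log₂(0.08) = 0.2915
−0.05·log₂(0.05) = 0.2161
−0.10·log₂(0.10) = 0.3322
−0.18·log₂(0.18) = 0.4453
Sum ≈ 2.6575 → 2.657 bits.

2.657 bits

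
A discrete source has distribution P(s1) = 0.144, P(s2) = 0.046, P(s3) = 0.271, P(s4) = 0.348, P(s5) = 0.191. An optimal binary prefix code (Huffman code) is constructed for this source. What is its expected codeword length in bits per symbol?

2.19 bits/symbol

Repeatedly combine the two least-probable nodes; the expected code length is the sum of the merged weights.
merge 23/500 + 18/125 → 19/100
merge 19/100 + 191/1000 → 381/1000
merge 271/1000 + 87/250 → 619/1000
merge 381/1000 + 619/1000 → 1
L = 19/100 + 381/1000 + 619/1000 + 1 = 219/100 = 2.19 bits/symbol.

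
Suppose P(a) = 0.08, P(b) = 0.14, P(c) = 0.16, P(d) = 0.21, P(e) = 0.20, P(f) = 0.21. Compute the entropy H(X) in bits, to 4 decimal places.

2.5217 bits

H = −Σ pᵢ log₂ pᵢ.
−0.08·log₂(0.08) = 0.2915
−0.14·log₂(0.14) = 0.3971
−0.16·log₂(0.16) = 0.4230
−0.21·log₂(0.21) = 0.4728
−0.20·log₂(0.20) = 0.4644
−0.21·log₂(0.21) = 0.4728
Sum ≈ 2.5217 → 2.5217 bits.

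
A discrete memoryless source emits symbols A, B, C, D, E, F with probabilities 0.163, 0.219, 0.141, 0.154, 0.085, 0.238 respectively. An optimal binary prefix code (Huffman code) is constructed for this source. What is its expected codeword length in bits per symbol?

2.543 bits/symbol

Repeatedly combine the two least-probable nodes; the expected code length is the sum of the merged weights.
merge 17/200 + 141/1000 → 113/500
merge 77/500 + 163/1000 → 317/1000
merge 219/1000 + 113/500 → 89/200
merge 119/500 + 317/1000 → 111/200
merge 89/200 + 111/200 → 1
L = 113/500 + 317/1000 + 89/200 + 111/200 + 1 = 2543/1000 = 2.543 bits/symbol.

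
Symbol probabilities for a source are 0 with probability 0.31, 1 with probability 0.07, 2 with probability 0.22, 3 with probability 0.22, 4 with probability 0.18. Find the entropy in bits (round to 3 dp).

2.199 bits

H = −Σ pᵢ log₂ pᵢ.
−0.31·log₂(0.31) = 0.5238
−0.07·log₂(0.07) = 0.2686
−0.22·log₂(0.22) = 0.4806
−0.22·log₂(0.22) = 0.4806
−0.18·log₂(0.18) = 0.4453
Sum ≈ 2.1988 → 2.199 bits.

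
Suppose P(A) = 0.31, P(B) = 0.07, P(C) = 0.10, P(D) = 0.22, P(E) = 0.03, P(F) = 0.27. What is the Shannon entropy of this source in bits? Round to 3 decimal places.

2.267 bits

H = −Σ pᵢ log₂ pᵢ.
−0.31·log₂(0.31) = 0.5238
−0.07·log₂(0.07) = 0.2686
−0.10·log₂(0.10) = 0.3322
−0.22·log₂(0.22) = 0.4806
−0.03·log₂(0.03) = 0.1518
−0.27·log₂(0.27) = 0.5100
Sum ≈ 2.2669 → 2.267 bits.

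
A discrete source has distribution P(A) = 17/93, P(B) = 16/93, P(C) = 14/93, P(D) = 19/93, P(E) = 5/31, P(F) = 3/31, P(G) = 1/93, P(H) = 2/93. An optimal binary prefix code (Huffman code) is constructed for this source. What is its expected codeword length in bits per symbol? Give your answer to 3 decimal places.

Repeatedly combine the two least-probable nodes; the expected code length is the sum of the merged weights.
merge 1/93 + 2/93 → 1/31
merge 1/31 + 3/31 → 4/31
merge 4/31 + 14/93 → 26/93
merge 5/31 + 16/93 → 1/3
merge 17/93 + 19/93 → 12/31
merge 26/93 + 1/3 → 19/31
merge 12/31 + 19/31 → 1
L = 1/31 + 4/31 + 26/93 + 1/3 + 12/31 + 19/31 + 1 = 86/31 ≈ 2.774 bits/symbol.

2.774 bits/symbol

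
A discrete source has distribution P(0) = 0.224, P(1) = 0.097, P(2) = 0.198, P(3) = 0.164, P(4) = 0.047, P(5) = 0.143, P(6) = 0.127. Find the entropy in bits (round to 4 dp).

2.6870 bits

H = −Σ pᵢ log₂ pᵢ.
−0.224·log₂(0.224) = 0.4835
−0.097·log₂(0.097) = 0.3265
−0.198·log₂(0.198) = 0.4626
−0.164·log₂(0.164) = 0.4278
−0.047·log₂(0.047) = 0.2073
−0.143·log₂(0.143) = 0.4012
−0.127·log₂(0.127) = 0.3781
Sum ≈ 2.6870 → 2.6870 bits.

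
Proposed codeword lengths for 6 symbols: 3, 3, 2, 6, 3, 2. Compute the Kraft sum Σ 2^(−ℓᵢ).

With common denominator 2^6 = 64: Σ 2^(−ℓᵢ) = 8/64 + 8/64 + 16/64 + 1/64 + 8/64 + 16/64 = 57/64 = 0.890625.

0.890625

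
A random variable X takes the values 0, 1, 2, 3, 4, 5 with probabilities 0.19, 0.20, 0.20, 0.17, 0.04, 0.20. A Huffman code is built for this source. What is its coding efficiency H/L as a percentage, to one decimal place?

95.0%

Entropy H = −Σ p log₂ p ≈ 2.4687 bits.
Huffman merges: 1/25+17/100→21/100; 19/100+1/5→39/100; 1/5+1/5→2/5; 21/100+39/100→3/5; 2/5+3/5→1. L = 13/5 ≈ 2.6000.
Efficiency = H/L = 2.4687/2.6000 = 95.0%.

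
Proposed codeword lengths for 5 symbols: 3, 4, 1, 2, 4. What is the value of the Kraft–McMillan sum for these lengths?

With common denominator 2^4 = 16: Σ 2^(−ℓᵢ) = 2/16 + 1/16 + 8/16 + 4/16 + 1/16 = 16/16 = 1.

1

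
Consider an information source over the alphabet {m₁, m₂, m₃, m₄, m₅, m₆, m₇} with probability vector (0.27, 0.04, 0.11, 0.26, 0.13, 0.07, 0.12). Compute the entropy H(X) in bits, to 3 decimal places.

2.570 bits

H = −Σ pᵢ log₂ pᵢ.
−0.27·log₂(0.27) = 0.5100
−0.04·log₂(0.04) = 0.1858
−0.11·log₂(0.11) = 0.3503
−0.26·log₂(0.26) = 0.5053
−0.13·log₂(0.13) = 0.3826
−0.07·log₂(0.07) = 0.2686
−0.12·log₂(0.12) = 0.3671
Sum ≈ 2.5696 → 2.570 bits.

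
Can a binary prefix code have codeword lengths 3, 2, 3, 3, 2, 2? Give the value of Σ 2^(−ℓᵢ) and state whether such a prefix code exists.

With common denominator 2^3 = 8: Σ 2^(−ℓᵢ) = 1/8 + 2/8 + 1/8 + 1/8 + 2/8 + 2/8 = 9/8 = 1.125.
Kraft's inequality requires Σ ≤ 1; here Σ = 1.125 > 1, so no such prefix code exists.

1.125; no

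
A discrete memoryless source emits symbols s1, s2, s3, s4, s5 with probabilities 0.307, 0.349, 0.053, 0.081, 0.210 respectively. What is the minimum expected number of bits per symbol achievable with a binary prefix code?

2.129 bits/symbol

Repeatedly combine the two least-probable nodes; the expected code length is the sum of the merged weights.
merge 53/1000 + 81/1000 → 67/500
merge 67/500 + 21/100 → 43/125
merge 307/1000 + 43/125 → 651/1000
merge 349/1000 + 651/1000 → 1
L = 67/500 + 43/125 + 651/1000 + 1 = 2129/1000 = 2.129 bits/symbol.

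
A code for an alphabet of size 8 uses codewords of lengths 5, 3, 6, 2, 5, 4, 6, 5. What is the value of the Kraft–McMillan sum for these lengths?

With common denominator 2^6 = 64: Σ 2^(−ℓᵢ) = 2/64 + 8/64 + 1/64 + 16/64 + 2/64 + 4/64 + 1/64 + 2/64 = 36/64 = 0.5625.

0.5625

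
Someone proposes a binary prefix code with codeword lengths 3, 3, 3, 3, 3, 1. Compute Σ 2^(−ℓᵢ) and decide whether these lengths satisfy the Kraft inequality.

With common denominator 2^3 = 8: Σ 2^(−ℓᵢ) = 1/8 + 1/8 + 1/8 + 1/8 + 1/8 + 4/8 = 9/8 = 1.125.
Kraft's inequality requires Σ ≤ 1; here Σ = 1.125 > 1, so no such prefix code exists.

1.125; no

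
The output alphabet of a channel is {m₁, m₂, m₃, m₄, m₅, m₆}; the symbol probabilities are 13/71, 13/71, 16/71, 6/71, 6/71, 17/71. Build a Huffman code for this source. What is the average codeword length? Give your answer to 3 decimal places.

2.521 bits/symbol

Repeatedly combine the two least-probable nodes; the expected code length is the sum of the merged weights.
merge 6/71 + 6/71 → 12/71
merge 12/71 + 13/71 → 25/71
merge 13/71 + 16/71 → 29/71
merge 17/71 + 25/71 → 42/71
merge 29/71 + 42/71 → 1
L = 12/71 + 25/71 + 29/71 + 42/71 + 1 = 179/71 ≈ 2.521 bits/symbol.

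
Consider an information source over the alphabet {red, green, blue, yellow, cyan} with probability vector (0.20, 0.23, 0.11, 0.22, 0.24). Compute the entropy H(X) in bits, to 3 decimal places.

H = −Σ pᵢ log₂ pᵢ.
−0.20·log₂(0.20) = 0.4644
−0.23·log₂(0.23) = 0.4877
−0.11·log₂(0.11) = 0.3503
−0.22·log₂(0.22) = 0.4806
−0.24·log₂(0.24) = 0.4941
Sum ≈ 2.2770 → 2.277 bits.

2.277 bits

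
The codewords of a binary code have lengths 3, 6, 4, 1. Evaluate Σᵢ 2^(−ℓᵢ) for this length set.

0.703125

With common denominator 2^6 = 64: Σ 2^(−ℓᵢ) = 8/64 + 1/64 + 4/64 + 32/64 = 45/64 = 0.703125.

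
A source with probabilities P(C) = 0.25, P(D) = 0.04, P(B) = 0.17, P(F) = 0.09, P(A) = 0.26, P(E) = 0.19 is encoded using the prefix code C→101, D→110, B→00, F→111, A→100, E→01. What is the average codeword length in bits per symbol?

2.64 bits/symbol

L̄ = Σ pᵢ·ℓᵢ = 0.25·3 + 0.04·3 + 0.17·2 + 0.09·3 + 0.26·3 + 0.19·2 = 2.64 bits/symbol.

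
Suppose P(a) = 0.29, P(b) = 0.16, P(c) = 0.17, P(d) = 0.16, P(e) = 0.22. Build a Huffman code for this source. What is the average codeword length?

2.32 bits/symbol

Repeatedly combine the two least-probable nodes; the expected code length is the sum of the merged weights.
merge 4/25 + 4/25 → 8/25
merge 17/100 + 11/50 → 39/100
merge 29/100 + 8/25 → 61/100
merge 39/100 + 61/100 → 1
L = 8/25 + 39/100 + 61/100 + 1 = 58/25 = 2.32 bits/symbol.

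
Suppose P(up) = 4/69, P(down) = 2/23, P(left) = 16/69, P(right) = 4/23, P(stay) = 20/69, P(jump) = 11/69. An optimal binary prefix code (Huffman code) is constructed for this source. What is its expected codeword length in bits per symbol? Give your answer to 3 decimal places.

Repeatedly combine the two least-probable nodes; the expected code length is the sum of the merged weights.
merge 4/69 + 2/23 → 10/69
merge 10/69 + 11/69 → 7/23
merge 4/23 + 16/69 → 28/69
merge 20/69 + 7/23 → 41/69
merge 28/69 + 41/69 → 1
L = 10/69 + 7/23 + 28/69 + 41/69 + 1 = 169/69 ≈ 2.449 bits/symbol.

2.449 bits/symbol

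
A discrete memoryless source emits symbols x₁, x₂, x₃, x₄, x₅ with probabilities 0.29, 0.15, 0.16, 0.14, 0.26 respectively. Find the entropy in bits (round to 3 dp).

H = −Σ pᵢ log₂ pᵢ.
−0.29·log₂(0.29) = 0.5179
−0.15·log₂(0.15) = 0.4105
−0.16·log₂(0.16) = 0.4230
−0.14·log₂(0.14) = 0.3971
−0.26·log₂(0.26) = 0.5053
Sum ≈ 2.2539 → 2.254 bits.

2.254 bits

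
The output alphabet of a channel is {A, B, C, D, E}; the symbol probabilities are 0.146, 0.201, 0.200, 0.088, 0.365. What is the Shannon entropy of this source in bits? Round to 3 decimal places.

2.174 bits

H = −Σ pᵢ log₂ pᵢ.
−0.146·log₂(0.146) = 0.4053
−0.201·log₂(0.201) = 0.4653
−0.200·log₂(0.200) = 0.4644
−0.088·log₂(0.088) = 0.3086
−0.365·log₂(0.365) = 0.5307
Sum ≈ 2.1742 → 2.174 bits.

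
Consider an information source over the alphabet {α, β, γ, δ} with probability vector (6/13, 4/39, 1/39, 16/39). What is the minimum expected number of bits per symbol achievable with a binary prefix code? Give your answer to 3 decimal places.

Repeatedly combine the two least-probable nodes; the expected code length is the sum of the merged weights.
merge 1/39 + 4/39 → 5/39
merge 5/39 + 16/39 → 7/13
merge 6/13 + 7/13 → 1
L = 5/39 + 7/13 + 1 = 5/3 ≈ 1.667 bits/symbol.

1.667 bits/symbol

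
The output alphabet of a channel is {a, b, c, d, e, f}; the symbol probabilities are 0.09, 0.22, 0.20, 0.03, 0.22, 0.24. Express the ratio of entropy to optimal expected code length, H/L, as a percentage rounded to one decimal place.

Entropy H = −Σ p log₂ p ≈ 2.3841 bits.
Huffman merges: 3/100+9/100→3/25; 3/25+1/5→8/25; 11/50+11/50→11/25; 6/25+8/25→14/25; 11/25+14/25→1. L = 61/25 ≈ 2.4400.
Efficiency = H/L = 2.3841/2.4400 = 97.7%.

97.7%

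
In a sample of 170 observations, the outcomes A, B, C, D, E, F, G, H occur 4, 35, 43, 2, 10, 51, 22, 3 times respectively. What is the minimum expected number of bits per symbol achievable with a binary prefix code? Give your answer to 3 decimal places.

2.435 bits/symbol

Probabilities are the counts divided by 170.
Repeatedly combine the two least-probable nodes; the expected code length is the sum of the merged weights.
merge 1/85 + 3/170 → 1/34
merge 2/85 + 1/34 → 9/170
merge 9/170 + 1/17 → 19/170
merge 19/170 + 11/85 → 41/170
merge 7/34 + 41/170 → 38/85
merge 43/170 + 3/10 → 47/85
merge 38/85 + 47/85 → 1
L = 1/34 + 9/170 + 19/170 + 41/170 + 38/85 + 47/85 + 1 = 207/85 ≈ 2.435 bits/symbol.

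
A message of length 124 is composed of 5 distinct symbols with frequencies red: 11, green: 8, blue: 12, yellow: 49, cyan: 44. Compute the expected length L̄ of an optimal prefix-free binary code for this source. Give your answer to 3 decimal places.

2.008 bits/symbol

Probabilities are the counts divided by 124.
Repeatedly combine the two least-probable nodes; the expected code length is the sum of the merged weights.
merge 2/31 + 11/124 → 19/124
merge 3/31 + 19/124 → 1/4
merge 1/4 + 11/31 → 75/124
merge 49/124 + 75/124 → 1
L = 19/124 + 1/4 + 75/124 + 1 = 249/124 ≈ 2.008 bits/symbol.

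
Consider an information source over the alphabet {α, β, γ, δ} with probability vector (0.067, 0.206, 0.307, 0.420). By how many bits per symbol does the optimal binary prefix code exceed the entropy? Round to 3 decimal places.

Entropy H = −Σ p log₂ p ≈ 1.7795 bits.
Huffman merges: 67/1000+103/500→273/1000; 273/1000+307/1000→29/50; 21/50+29/50→1. L = 1853/1000 ≈ 1.8530.
L − H = 1.8530 − 1.7795 = 0.074 bits.

0.074 bits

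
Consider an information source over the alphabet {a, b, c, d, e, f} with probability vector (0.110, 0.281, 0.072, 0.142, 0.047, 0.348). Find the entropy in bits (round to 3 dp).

H = −Σ pᵢ log₂ pᵢ.
−0.110·log₂(0.110) = 0.3503
−0.281·log₂(0.281) = 0.5146
−0.072·log₂(0.072) = 0.2733
−0.142·log₂(0.142) = 0.3999
−0.047·log₂(0.047) = 0.2073
−0.348·log₂(0.348) = 0.5299
Sum ≈ 2.2754 → 2.275 bits.

2.275 bits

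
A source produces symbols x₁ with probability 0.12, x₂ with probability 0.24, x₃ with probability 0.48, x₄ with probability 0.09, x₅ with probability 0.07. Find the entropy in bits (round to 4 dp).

H = −Σ pᵢ log₂ pᵢ.
−0.12·log₂(0.12) = 0.3671
−0.24·log₂(0.24) = 0.4941
−0.48·log₂(0.48) = 0.5083
−0.09·log₂(0.09) = 0.3127
−0.07·log₂(0.07) = 0.2686
Sum ≈ 1.9507 → 1.9507 bits.

1.9507 bits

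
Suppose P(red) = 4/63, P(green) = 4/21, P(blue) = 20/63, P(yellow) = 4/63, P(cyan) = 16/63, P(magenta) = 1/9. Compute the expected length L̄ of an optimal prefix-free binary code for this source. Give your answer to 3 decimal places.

2.365 bits/symbol

Repeatedly combine the two least-probable nodes; the expected code length is the sum of the merged weights.
merge 4/63 + 4/63 → 8/63
merge 1/9 + 8/63 → 5/21
merge 4/21 + 5/21 → 3/7
merge 16/63 + 20/63 → 4/7
merge 3/7 + 4/7 → 1
L = 8/63 + 5/21 + 3/7 + 4/7 + 1 = 149/63 ≈ 2.365 bits/symbol.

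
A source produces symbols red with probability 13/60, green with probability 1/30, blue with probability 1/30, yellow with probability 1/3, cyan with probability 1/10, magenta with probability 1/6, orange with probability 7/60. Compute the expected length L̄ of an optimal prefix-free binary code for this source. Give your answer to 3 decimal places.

Repeatedly combine the two least-probable nodes; the expected code length is the sum of the merged weights.
merge 1/30 + 1/30 → 1/15
merge 1/15 + 1/10 → 1/6
merge 7/60 + 1/6 → 17/60
merge 1/6 + 13/60 → 23/60
merge 17/60 + 1/3 → 37/60
merge 23/60 + 37/60 → 1
L = 1/15 + 1/6 + 17/60 + 23/60 + 37/60 + 1 = 151/60 ≈ 2.517 bits/symbol.

2.517 bits/symbol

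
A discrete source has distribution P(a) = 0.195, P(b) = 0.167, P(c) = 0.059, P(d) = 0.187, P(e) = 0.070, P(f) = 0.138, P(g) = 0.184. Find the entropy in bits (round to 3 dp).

2.697 bits

H = −Σ pᵢ log₂ pᵢ.
−0.195·log₂(0.195) = 0.4599
−0.167·log₂(0.167) = 0.4312
−0.059·log₂(0.059) = 0.2409
−0.187·log₂(0.187) = 0.4523
−0.070·log₂(0.070) = 0.2686
−0.138·log₂(0.138) = 0.3943
−0.184·log₂(0.184) = 0.4494
Sum ≈ 2.6966 → 2.697 bits.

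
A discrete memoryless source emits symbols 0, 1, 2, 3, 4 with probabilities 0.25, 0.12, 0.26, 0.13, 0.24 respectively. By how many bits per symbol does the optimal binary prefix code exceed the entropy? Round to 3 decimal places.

0.001 bits

Entropy H = −Σ p log₂ p ≈ 2.2491 bits.
Huffman merges: 3/25+13/100→1/4; 6/25+1/4→49/100; 1/4+13/50→51/100; 49/100+51/100→1. L = 9/4 ≈ 2.2500.
L − H = 2.2500 − 2.2491 = 0.001 bits.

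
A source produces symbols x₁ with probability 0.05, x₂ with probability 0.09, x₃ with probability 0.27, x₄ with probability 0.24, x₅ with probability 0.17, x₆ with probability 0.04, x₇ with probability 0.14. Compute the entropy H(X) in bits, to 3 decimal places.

H = −Σ pᵢ log₂ pᵢ.
−0.05·log₂(0.05) = 0.2161
−0.09·log₂(0.09) = 0.3127
−0.27·log₂(0.27) = 0.5100
−0.24·log₂(0.24) = 0.4941
−0.17·log₂(0.17) = 0.4346
−0.04·log₂(0.04) = 0.1858
−0.14·log₂(0.14) = 0.3971
Sum ≈ 2.5504 → 2.550 bits.

2.550 bits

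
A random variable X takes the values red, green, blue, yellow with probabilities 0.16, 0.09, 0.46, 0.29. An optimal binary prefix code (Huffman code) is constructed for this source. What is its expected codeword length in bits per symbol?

Repeatedly combine the two least-probable nodes; the expected code length is the sum of the merged weights.
merge 9/100 + 4/25 → 1/4
merge 1/4 + 29/100 → 27/50
merge 23/50 + 27/50 → 1
L = 1/4 + 27/50 + 1 = 179/100 = 1.79 bits/symbol.

1.79 bits/symbol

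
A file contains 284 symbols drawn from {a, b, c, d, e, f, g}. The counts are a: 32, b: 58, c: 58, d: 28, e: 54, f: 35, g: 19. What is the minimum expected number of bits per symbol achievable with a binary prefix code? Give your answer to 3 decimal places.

Probabilities are the counts divided by 284.
Repeatedly combine the two least-probable nodes; the expected code length is the sum of the merged weights.
merge 19/284 + 7/71 → 47/284
merge 8/71 + 35/284 → 67/284
merge 47/284 + 27/142 → 101/284
merge 29/142 + 29/142 → 29/71
merge 67/284 + 101/284 → 42/71
merge 29/71 + 42/71 → 1
L = 47/284 + 67/284 + 101/284 + 29/71 + 42/71 + 1 = 783/284 ≈ 2.757 bits/symbol.

2.757 bits/symbol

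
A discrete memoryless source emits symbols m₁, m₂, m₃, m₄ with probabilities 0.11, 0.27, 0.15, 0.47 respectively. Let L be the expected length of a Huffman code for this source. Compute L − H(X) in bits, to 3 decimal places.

Entropy H = −Σ p log₂ p ≈ 1.7828 bits.
Huffman merges: 11/100+3/20→13/50; 13/50+27/100→53/100; 47/100+53/100→1. L = 179/100 ≈ 1.7900.
L − H = 1.7900 − 1.7828 = 0.007 bits.

0.007 bits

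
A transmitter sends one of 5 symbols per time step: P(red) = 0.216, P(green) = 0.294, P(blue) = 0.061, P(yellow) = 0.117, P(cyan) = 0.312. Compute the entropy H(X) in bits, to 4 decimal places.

2.1294 bits

H = −Σ pᵢ log₂ pᵢ.
−0.216·log₂(0.216) = 0.4776
−0.294·log₂(0.294) = 0.5192
−0.061·log₂(0.061) = 0.2461
−0.117·log₂(0.117) = 0.3622
−0.312·log₂(0.312) = 0.5243
Sum ≈ 2.1294 → 2.1294 bits.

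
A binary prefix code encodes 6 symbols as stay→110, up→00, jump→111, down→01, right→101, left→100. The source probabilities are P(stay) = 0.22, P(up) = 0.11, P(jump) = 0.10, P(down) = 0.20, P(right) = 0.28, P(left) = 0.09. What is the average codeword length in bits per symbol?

L̄ = Σ pᵢ·ℓᵢ = 0.22·3 + 0.11·2 + 0.10·3 + 0.20·2 + 0.28·3 + 0.09·3 = 2.69 bits/symbol.

2.69 bits/symbol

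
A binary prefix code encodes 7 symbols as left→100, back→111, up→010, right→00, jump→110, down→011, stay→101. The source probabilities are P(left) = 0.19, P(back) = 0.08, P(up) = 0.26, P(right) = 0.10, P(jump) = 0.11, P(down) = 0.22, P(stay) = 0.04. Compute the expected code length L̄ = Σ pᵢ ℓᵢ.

L̄ = Σ pᵢ·ℓᵢ = 0.19·3 + 0.08·3 + 0.26·3 + 0.10·2 + 0.11·3 + 0.22·3 + 0.04·3 = 2.9 bits/symbol.

2.9 bits/symbol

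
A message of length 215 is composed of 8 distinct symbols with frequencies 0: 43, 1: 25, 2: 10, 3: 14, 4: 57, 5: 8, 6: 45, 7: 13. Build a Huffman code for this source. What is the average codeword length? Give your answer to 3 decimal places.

2.735 bits/symbol

Probabilities are the counts divided by 215.
Repeatedly combine the two least-probable nodes; the expected code length is the sum of the merged weights.
merge 8/215 + 2/43 → 18/215
merge 13/215 + 14/215 → 27/215
merge 18/215 + 5/43 → 1/5
merge 27/215 + 1/5 → 14/43
merge 1/5 + 9/43 → 88/215
merge 57/215 + 14/43 → 127/215
merge 88/215 + 127/215 → 1
L = 18/215 + 27/215 + 1/5 + 14/43 + 88/215 + 127/215 + 1 = 588/215 ≈ 2.735 bits/symbol.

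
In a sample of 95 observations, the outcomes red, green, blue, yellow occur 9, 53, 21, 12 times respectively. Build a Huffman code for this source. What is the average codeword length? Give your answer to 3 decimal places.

1.663 bits/symbol

Probabilities are the counts divided by 95.
Repeatedly combine the two least-probable nodes; the expected code length is the sum of the merged weights.
merge 9/95 + 12/95 → 21/95
merge 21/95 + 21/95 → 42/95
merge 42/95 + 53/95 → 1
L = 21/95 + 42/95 + 1 = 158/95 ≈ 1.663 bits/symbol.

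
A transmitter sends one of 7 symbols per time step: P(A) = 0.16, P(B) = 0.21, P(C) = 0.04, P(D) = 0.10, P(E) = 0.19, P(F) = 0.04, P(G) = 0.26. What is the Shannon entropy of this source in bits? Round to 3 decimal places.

H = −Σ pᵢ log₂ pᵢ.
−0.16·log₂(0.16) = 0.4230
−0.21·log₂(0.21) = 0.4728
−0.04·log₂(0.04) = 0.1858
−0.10·log₂(0.10) = 0.3322
−0.19·log₂(0.19) = 0.4552
−0.04·log₂(0.04) = 0.1858
−0.26·log₂(0.26) = 0.5053
Sum ≈ 2.5601 → 2.560 bits.

2.560 bits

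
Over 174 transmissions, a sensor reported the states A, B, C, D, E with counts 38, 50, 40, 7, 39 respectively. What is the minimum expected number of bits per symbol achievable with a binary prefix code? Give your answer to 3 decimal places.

2.259 bits/symbol

Probabilities are the counts divided by 174.
Repeatedly combine the two least-probable nodes; the expected code length is the sum of the merged weights.
merge 7/174 + 19/87 → 15/58
merge 13/58 + 20/87 → 79/174
merge 15/58 + 25/87 → 95/174
merge 79/174 + 95/174 → 1
L = 15/58 + 79/174 + 95/174 + 1 = 131/58 ≈ 2.259 bits/symbol.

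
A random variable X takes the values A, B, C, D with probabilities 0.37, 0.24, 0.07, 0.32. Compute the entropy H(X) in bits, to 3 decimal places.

1.819 bits

H = −Σ pᵢ log₂ pᵢ.
−0.37·log₂(0.37) = 0.5307
−0.24·log₂(0.24) = 0.4941
−0.07·log₂(0.07) = 0.2686
−0.32·log₂(0.32) = 0.5260
Sum ≈ 1.8195 → 1.819 bits.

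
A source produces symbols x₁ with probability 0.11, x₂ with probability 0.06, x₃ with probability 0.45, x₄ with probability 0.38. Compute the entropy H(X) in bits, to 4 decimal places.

1.6427 bits

H = −Σ pᵢ log₂ pᵢ.
−0.11·log₂(0.11) = 0.3503
−0.06·log₂(0.06) = 0.2435
−0.45·log₂(0.45) = 0.5184
−0.38·log₂(0.38) = 0.5305
Sum ≈ 1.6427 → 1.6427 bits.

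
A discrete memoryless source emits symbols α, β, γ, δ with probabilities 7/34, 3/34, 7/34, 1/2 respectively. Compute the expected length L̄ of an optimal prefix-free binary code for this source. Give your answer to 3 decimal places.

Repeatedly combine the two least-probable nodes; the expected code length is the sum of the merged weights.
merge 3/34 + 7/34 → 5/17
merge 7/34 + 5/17 → 1/2
merge 1/2 + 1/2 → 1
L = 5/17 + 1/2 + 1 = 61/34 ≈ 1.794 bits/symbol.

1.794 bits/symbol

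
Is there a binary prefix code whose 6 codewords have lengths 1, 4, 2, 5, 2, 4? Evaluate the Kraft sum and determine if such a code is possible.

With common denominator 2^5 = 32: Σ 2^(−ℓᵢ) = 16/32 + 2/32 + 8/32 + 1/32 + 8/32 + 2/32 = 37/32 = 1.15625.
Kraft's inequality requires Σ ≤ 1; here Σ = 1.15625 > 1, so no such prefix code exists.

1.15625; no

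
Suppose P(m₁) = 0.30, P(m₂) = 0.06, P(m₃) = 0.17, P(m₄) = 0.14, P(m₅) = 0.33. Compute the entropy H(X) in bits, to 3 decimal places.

2.124 bits

H = −Σ pᵢ log₂ pᵢ.
−0.30·log₂(0.30) = 0.5211
−0.06·log₂(0.06) = 0.2435
−0.17·log₂(0.17) = 0.4346
−0.14·log₂(0.14) = 0.3971
−0.33·log₂(0.33) = 0.5278
Sum ≈ 2.1241 → 2.124 bits.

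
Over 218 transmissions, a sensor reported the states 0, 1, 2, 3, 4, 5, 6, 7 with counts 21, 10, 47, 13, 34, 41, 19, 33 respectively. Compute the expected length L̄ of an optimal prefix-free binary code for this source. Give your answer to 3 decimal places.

2.885 bits/symbol

Probabilities are the counts divided by 218.
Repeatedly combine the two least-probable nodes; the expected code length is the sum of the merged weights.
merge 5/109 + 13/218 → 23/218
merge 19/218 + 21/218 → 20/109
merge 23/218 + 33/218 → 28/109
merge 17/109 + 20/109 → 37/109
merge 41/218 + 47/218 → 44/109
merge 28/109 + 37/109 → 65/109
merge 44/109 + 65/109 → 1
L = 23/218 + 20/109 + 28/109 + 37/109 + 44/109 + 65/109 + 1 = 629/218 ≈ 2.885 bits/symbol.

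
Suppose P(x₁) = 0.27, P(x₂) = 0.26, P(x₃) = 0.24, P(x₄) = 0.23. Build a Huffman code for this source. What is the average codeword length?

2 bits/symbol

Repeatedly combine the two least-probable nodes; the expected code length is the sum of the merged weights.
merge 23/100 + 6/25 → 47/100
merge 13/50 + 27/100 → 53/100
merge 47/100 + 53/100 → 1
L = 47/100 + 53/100 + 1 = 2 bits/symbol.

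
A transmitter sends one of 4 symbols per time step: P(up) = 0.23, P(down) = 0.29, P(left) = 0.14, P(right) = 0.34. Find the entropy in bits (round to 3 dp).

1.932 bits

H = −Σ pᵢ log₂ pᵢ.
−0.23·log₂(0.23) = 0.4877
−0.29·log₂(0.29) = 0.5179
−0.14·log₂(0.14) = 0.3971
−0.34·log₂(0.34) = 0.5292
Sum ≈ 1.9319 → 1.932 bits.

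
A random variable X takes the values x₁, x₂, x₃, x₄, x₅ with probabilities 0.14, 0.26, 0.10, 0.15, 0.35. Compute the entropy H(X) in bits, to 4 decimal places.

H = −Σ pᵢ log₂ pᵢ.
−0.14·log₂(0.14) = 0.3971
−0.26·log₂(0.26) = 0.5053
−0.10·log₂(0.10) = 0.3322
−0.15·log₂(0.15) = 0.4105
−0.35·log₂(0.35) = 0.5301
Sum ≈ 2.1752 → 2.1752 bits.

2.1752 bits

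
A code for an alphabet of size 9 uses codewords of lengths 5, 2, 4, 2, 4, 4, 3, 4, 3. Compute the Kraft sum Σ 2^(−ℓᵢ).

With common denominator 2^5 = 32: Σ 2^(−ℓᵢ) = 1/32 + 8/32 + 2/32 + 8/32 + 2/32 + 2/32 + 4/32 + 2/32 + 4/32 = 33/32 = 1.03125.

1.03125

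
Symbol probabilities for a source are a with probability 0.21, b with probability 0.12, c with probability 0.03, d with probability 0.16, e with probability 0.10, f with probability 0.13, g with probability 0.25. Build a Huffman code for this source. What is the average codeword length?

Repeatedly combine the two least-probable nodes; the expected code length is the sum of the merged weights.
merge 3/100 + 1/10 → 13/100
merge 3/25 + 13/100 → 1/4
merge 13/100 + 4/25 → 29/100
merge 21/100 + 1/4 → 23/50
merge 1/4 + 29/100 → 27/50
merge 23/50 + 27/50 → 1
L = 13/100 + 1/4 + 29/100 + 23/50 + 27/50 + 1 = 267/100 = 2.67 bits/symbol.

2.67 bits/symbol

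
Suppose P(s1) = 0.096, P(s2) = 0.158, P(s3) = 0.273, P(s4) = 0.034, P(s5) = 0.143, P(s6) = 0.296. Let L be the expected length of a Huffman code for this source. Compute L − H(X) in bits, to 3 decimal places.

Entropy H = −Σ p log₂ p ≈ 2.3435 bits.
Huffman merges: 17/500+12/125→13/100; 13/100+143/1000→273/1000; 79/500+273/1000→431/1000; 273/1000+37/125→569/1000; 431/1000+569/1000→1. L = 2403/1000 ≈ 2.4030.
L − H = 2.4030 − 2.3435 = 0.060 bits.

0.060 bits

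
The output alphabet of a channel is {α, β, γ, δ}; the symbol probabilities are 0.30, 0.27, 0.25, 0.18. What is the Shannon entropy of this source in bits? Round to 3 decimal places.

1.976 bits

H = −Σ pᵢ log₂ pᵢ.
−0.30·log₂(0.30) = 0.5211
−0.27·log₂(0.27) = 0.5100
−0.25·log₂(0.25) = 0.5000
−0.18·log₂(0.18) = 0.4453
Sum ≈ 1.9764 → 1.976 bits.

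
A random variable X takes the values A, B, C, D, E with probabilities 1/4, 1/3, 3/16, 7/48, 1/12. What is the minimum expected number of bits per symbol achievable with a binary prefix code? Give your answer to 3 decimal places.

Repeatedly combine the two least-probable nodes; the expected code length is the sum of the merged weights.
merge 1/12 + 7/48 → 11/48
merge 3/16 + 11/48 → 5/12
merge 1/4 + 1/3 → 7/12
merge 5/12 + 7/12 → 1
L = 11/48 + 5/12 + 7/12 + 1 = 107/48 ≈ 2.229 bits/symbol.

2.229 bits/symbol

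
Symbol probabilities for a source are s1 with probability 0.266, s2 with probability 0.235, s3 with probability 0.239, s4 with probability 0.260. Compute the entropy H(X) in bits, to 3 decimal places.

H = −Σ pᵢ log₂ pᵢ.
−0.266·log₂(0.266) = 0.5082
−0.235·log₂(0.235) = 0.4910
−0.239·log₂(0.239) = 0.4935
−0.260·log₂(0.260) = 0.5053
Sum ≈ 1.9980 → 1.998 bits.

1.998 bits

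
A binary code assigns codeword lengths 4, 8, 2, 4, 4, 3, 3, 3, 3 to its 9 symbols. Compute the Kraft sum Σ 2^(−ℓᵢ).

With common denominator 2^8 = 256: Σ 2^(−ℓᵢ) = 16/256 + 1/256 + 64/256 + 16/256 + 16/256 + 32/256 + 32/256 + 32/256 + 32/256 = 241/256 = 0.94140625.

0.94140625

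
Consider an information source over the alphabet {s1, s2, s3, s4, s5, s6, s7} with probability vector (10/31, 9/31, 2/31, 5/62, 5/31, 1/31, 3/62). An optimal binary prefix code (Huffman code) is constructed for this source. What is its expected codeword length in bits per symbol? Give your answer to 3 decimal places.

Repeatedly combine the two least-probable nodes; the expected code length is the sum of the merged weights.
merge 1/31 + 3/62 → 5/62
merge 2/31 + 5/62 → 9/62
merge 5/62 + 9/62 → 7/31
merge 5/31 + 7/31 → 12/31
merge 9/31 + 10/31 → 19/31
merge 12/31 + 19/31 → 1
L = 5/62 + 9/62 + 7/31 + 12/31 + 19/31 + 1 = 76/31 ≈ 2.452 bits/symbol.

2.452 bits/symbol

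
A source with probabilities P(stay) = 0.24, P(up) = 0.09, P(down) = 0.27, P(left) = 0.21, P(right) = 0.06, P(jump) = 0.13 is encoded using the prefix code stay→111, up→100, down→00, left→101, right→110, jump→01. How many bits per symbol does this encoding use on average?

L̄ = Σ pᵢ·ℓᵢ = 0.24·3 + 0.09·3 + 0.27·2 + 0.21·3 + 0.06·3 + 0.13·2 = 2.6 bits/symbol.

2.6 bits/symbol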